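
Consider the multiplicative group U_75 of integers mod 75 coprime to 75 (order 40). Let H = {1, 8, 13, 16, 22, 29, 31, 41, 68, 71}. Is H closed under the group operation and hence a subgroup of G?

No

68 ∈ H but its inverse 32 ∉ H, so H is not a subgroup.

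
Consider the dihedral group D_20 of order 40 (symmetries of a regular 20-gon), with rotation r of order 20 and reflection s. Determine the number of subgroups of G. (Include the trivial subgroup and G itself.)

48

|G| = 40, so by Lagrange every subgroup order divides 40. Divisors: 1, 2, 4, 5, 8, 10, 20, 40.
Subgroups by order — order 1: 1; order 2: 21; order 4: 11; order 5: 1; order 8: 5; order 10: 5; order 20: 3; order 40: 1.
Total: 1 + 21 + 11 + 1 + 5 + 5 + 3 + 1 = 48.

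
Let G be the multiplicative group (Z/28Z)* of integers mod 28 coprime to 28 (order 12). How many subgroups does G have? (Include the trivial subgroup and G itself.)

|G| = 12, so by Lagrange every subgroup order divides 12. Divisors: 1, 2, 3, 4, 6, 12.
Subgroups by order — order 1: 1; order 2: 3; order 3: 1; order 4: 1; order 6: 3; order 12: 1.
Total: 1 + 3 + 1 + 1 + 3 + 1 = 10.

10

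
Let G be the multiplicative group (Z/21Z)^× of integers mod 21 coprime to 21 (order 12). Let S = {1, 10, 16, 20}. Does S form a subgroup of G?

No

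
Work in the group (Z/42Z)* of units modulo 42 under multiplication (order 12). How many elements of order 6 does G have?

The elements of order 6 are: 5, 11, 17, 19, 23, 31.
That's 6.

6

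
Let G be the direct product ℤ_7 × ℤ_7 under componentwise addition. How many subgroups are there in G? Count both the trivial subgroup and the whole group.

10

|G| = 49, so by Lagrange every subgroup order divides 49. Divisors: 1, 7, 49.
Subgroups by order — order 1: 1; order 7: 8; order 49: 1.
Total: 1 + 8 + 1 = 10.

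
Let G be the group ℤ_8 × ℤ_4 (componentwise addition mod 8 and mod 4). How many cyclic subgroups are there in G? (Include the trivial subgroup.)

A cyclic subgroup of order d is generated by each of its φ(d) elements of order d, so the cyclic subgroups of order d number (#elements of order d)/φ(d).
Cyclic subgroups by order — order 1: 1; order 2: 3; order 4: 6; order 8: 4.
Total: 14.

14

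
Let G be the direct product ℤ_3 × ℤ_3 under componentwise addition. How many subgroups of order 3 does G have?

4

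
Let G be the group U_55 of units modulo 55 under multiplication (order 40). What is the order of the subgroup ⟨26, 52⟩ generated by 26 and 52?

20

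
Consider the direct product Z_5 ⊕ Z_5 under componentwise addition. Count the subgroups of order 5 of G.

|G| = 25 and 5 | 25, so subgroups of order 5 are possible by Lagrange.
The subgroups of order 5 are: {(0,0), (0,1), (0,2), (0,3), (0,4)}; {(0,0), (1,0), (2,0), (3,0), (4,0)}; {(0,0), (1,1), (2,2), (3,3), (4,4)}; {(0,0), (1,2), (2,4), (3,1), (4,3)}; … (6 in all).
So G has 6 subgroups of order 5.

6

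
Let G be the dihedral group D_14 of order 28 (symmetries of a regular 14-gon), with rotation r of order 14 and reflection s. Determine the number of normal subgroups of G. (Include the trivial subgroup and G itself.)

G has 28 subgroups. Checking conjugation-invariance by order — order 1: 1/1 normal; order 2: 1/15 normal; order 4: 0/7 normal; order 7: 1/1 normal; order 14: 3/3 normal; order 28: 1/1 normal.
Total normal subgroups: 7.

7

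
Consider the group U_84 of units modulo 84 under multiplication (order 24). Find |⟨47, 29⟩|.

|⟨47⟩| = 6 and |⟨29⟩| = 2, so |H| is a multiple of lcm(6, 2) = 6 and divides |G| = 24.
Closing under the operation: H = {1, 19, 25, 29, 31, 37, 47, 53, 55, 59, 65, 83}, so |H| = 12.

12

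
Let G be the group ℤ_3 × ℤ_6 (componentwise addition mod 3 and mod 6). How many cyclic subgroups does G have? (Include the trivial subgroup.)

A cyclic subgroup of order d is generated by each of its φ(d) elements of order d, so the cyclic subgroups of order d number (#elements of order d)/φ(d).
Cyclic subgroups by order — order 1: 1; order 2: 1; order 3: 4; order 6: 4.
Total: 10.

10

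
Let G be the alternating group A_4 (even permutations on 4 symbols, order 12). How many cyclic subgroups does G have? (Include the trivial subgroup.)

8

Each element a generates a cyclic subgroup ⟨a⟩; distinct elements may generate the same one (a cyclic group of order d has φ(d) generators).
Cyclic subgroups by order — order 1: 1; order 2: 3; order 3: 4.
Total: 8.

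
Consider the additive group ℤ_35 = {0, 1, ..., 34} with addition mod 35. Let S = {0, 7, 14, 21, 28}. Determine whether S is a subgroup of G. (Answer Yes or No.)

|S| = 5 divides |G| = 35, consistent with Lagrange.
S contains the identity, every element's inverse is in S, and S is closed under +: it is a subgroup.
In fact S = ⟨21⟩.

Yes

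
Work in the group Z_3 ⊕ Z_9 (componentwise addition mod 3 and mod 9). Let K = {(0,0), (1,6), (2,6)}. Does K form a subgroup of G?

(1,6) ∈ K but its inverse (2,3) ∉ K, so K is not a subgroup.

No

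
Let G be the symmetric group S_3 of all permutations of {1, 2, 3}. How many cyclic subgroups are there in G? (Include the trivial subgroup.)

5

Group the elements of G by the cyclic subgroup they generate; each cyclic subgroup of order d accounts for φ(d) elements.
Cyclic subgroups by order — order 1: 1; order 2: 3; order 3: 1.
Total: 5.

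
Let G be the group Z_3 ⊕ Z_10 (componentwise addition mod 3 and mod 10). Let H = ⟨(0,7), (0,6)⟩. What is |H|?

10

|⟨(0,7)⟩| = 10 and |⟨(0,6)⟩| = 5, so |H| is a multiple of lcm(10, 5) = 10 and divides |G| = 30.
Closing under the operation: H = {(0,0), (0,1), (0,2), (0,3), (0,4), (0,5), (0,6), (0,7), (0,8), (0,9)}, so |H| = 10.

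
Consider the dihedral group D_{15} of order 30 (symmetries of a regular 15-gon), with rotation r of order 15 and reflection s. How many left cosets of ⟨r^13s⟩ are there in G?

15

|⟨r^13s⟩| = 2 and |G| = 30.
By Lagrange, [G : H] = |G|/|H| = 30/2 = 15.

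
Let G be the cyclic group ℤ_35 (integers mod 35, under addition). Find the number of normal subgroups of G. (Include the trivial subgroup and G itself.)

4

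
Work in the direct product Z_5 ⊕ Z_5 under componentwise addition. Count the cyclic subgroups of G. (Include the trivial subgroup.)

7

A cyclic subgroup of order d is generated by each of its φ(d) elements of order d, so the cyclic subgroups of order d number (#elements of order d)/φ(d).
Cyclic subgroups by order — order 1: 1; order 5: 6.
Total: 7.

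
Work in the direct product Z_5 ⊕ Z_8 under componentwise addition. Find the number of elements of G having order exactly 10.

An element (a,b) has order lcm(ord(a), ord(b)); count pairs with lcm equal to 10.
Enumerating gives 4 such elements.

4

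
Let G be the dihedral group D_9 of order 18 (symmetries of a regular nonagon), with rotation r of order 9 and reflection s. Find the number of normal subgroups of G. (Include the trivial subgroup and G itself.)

G has 16 subgroups. Checking conjugation-invariance by order — order 1: 1/1 normal; order 2: 0/9 normal; order 3: 1/1 normal; order 6: 0/3 normal; order 9: 1/1 normal; order 18: 1/1 normal.
Total normal subgroups: 4.

4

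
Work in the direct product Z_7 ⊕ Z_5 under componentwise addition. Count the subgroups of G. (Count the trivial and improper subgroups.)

4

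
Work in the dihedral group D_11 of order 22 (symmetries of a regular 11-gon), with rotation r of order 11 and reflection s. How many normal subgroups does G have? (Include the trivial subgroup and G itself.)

3

G has 14 subgroups. Checking conjugation-invariance by order — order 1: 1/1 normal; order 2: 0/11 normal; order 11: 1/1 normal; order 22: 1/1 normal.
Total normal subgroups: 3.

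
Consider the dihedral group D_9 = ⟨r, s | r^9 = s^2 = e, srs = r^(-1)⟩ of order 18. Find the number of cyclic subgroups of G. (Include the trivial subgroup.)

Group the elements of G by the cyclic subgroup they generate; each cyclic subgroup of order d accounts for φ(d) elements.
Cyclic subgroups by order — order 1: 1; order 2: 9; order 3: 1; order 9: 1.
Total: 12.

12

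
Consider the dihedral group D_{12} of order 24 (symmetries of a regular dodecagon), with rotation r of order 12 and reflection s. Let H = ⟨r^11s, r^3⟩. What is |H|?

|⟨r^11s⟩| = 2 and |⟨r^3⟩| = 4, so |H| is a multiple of lcm(2, 4) = 4 and divides |G| = 24.
Closing under the operation: H = {e, r^3, r^6, r^9, r^2s, r^5s, r^8s, r^11s}, so |H| = 8.

8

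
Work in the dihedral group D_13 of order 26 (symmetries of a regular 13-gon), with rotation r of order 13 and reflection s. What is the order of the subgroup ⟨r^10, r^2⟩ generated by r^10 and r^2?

13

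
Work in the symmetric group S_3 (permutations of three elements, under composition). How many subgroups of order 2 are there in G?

3

|G| = 6 and 2 | 6, so subgroups of order 2 are possible by Lagrange.
The subgroups of order 2 are: {e, (1 2)}; {e, (1 3)}; {e, (2 3)}.
So G has 3 subgroups of order 2.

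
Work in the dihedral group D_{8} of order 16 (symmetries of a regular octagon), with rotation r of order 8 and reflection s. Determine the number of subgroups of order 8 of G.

3

|G| = 16 and 8 | 16, so subgroups of order 8 are possible by Lagrange.
The subgroups of order 8 are: {e, r, r^2, r^3, r^4, r^5, r^6, r^7}; {e, r^2, r^4, r^6, s, r^2s, r^4s, r^6s}; {e, r^2, r^4, r^6, rs, r^3s, r^5s, r^7s}.
So G has 3 subgroups of order 8.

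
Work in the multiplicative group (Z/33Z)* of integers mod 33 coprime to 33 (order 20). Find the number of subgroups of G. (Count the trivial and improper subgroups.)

|G| = 20, so by Lagrange every subgroup order divides 20. Divisors: 1, 2, 4, 5, 10, 20.
Subgroups by order — order 1: 1; order 2: 3; order 4: 1; order 5: 1; order 10: 3; order 20: 1.
Total: 1 + 3 + 1 + 1 + 3 + 1 = 10.

10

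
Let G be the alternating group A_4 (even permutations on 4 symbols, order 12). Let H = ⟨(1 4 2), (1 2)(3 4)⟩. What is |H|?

|⟨(1 4 2)⟩| = 3 and |⟨(1 2)(3 4)⟩| = 2, so |H| is a multiple of lcm(3, 2) = 6 and divides |G| = 12.
Closing {(1 4 2), (1 2)(3 4)} under the group operation gives all of G, so |H| = 12.

12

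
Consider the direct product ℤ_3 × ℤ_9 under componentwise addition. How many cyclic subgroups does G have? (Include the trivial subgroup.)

Group the elements of G by the cyclic subgroup they generate; each cyclic subgroup of order d accounts for φ(d) elements.
Cyclic subgroups by order — order 1: 1; order 3: 4; order 9: 3.
Total: 8.

8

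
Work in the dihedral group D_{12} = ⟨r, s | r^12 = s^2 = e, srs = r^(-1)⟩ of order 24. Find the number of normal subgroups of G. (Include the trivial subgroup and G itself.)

9

G has 34 subgroups. Checking conjugation-invariance by order — order 1: 1/1 normal; order 2: 1/13 normal; order 3: 1/1 normal; order 4: 1/7 normal; order 6: 1/5 normal; order 8: 0/3 normal; order 12: 3/3 normal; order 24: 1/1 normal.
Total normal subgroups: 9.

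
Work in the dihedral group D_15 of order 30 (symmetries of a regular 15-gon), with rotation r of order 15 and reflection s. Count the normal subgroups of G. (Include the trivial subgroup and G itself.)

5

G has 28 subgroups. Checking conjugation-invariance by order — order 1: 1/1 normal; order 2: 0/15 normal; order 3: 1/1 normal; order 5: 1/1 normal; order 6: 0/5 normal; order 10: 0/3 normal; order 15: 1/1 normal; order 30: 1/1 normal.
Total normal subgroups: 5.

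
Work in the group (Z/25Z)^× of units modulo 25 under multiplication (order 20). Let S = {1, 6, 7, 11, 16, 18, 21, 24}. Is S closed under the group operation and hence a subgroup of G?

|S| = 8 does not divide |G| = 20, so by Lagrange S is not a subgroup.

No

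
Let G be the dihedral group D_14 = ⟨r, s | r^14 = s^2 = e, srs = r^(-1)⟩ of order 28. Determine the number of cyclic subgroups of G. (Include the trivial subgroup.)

Each element a generates a cyclic subgroup ⟨a⟩; distinct elements may generate the same one (a cyclic group of order d has φ(d) generators).
Cyclic subgroups by order — order 1: 1; order 2: 15; order 7: 1; order 14: 1.
Total: 18.

18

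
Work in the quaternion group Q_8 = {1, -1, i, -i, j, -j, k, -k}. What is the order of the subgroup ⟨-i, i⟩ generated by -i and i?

|⟨-i⟩| = 4 and |⟨i⟩| = 4, so |H| is a multiple of lcm(4, 4) = 4 and divides |G| = 8.
Closing under the operation: H = {1, -1, i, -i}, so |H| = 4.

4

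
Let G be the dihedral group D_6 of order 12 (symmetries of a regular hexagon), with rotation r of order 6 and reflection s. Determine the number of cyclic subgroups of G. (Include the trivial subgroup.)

10

Each element a generates a cyclic subgroup ⟨a⟩; distinct elements may generate the same one (a cyclic group of order d has φ(d) generators).
Cyclic subgroups by order — order 1: 1; order 2: 7; order 3: 1; order 6: 1.
Total: 10.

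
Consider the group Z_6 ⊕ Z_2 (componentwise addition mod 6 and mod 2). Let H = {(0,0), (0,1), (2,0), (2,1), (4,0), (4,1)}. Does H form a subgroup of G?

Yes

|H| = 6 divides |G| = 12, consistent with Lagrange.
H contains the identity, every element's inverse is in H, and H is closed under +: it is a subgroup.
In fact H = ⟨(2,1)⟩.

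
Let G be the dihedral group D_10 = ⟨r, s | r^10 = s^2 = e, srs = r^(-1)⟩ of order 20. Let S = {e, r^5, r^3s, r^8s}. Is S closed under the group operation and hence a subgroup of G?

|S| = 4 divides |G| = 20, consistent with Lagrange.
S contains the identity, every element's inverse is in S, and S is closed under ·: it is a subgroup.

Yes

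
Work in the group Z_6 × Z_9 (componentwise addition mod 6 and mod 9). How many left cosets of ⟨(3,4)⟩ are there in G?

|⟨(3,4)⟩| = 18 and |G| = 54.
By Lagrange, [G : H] = |G|/|H| = 54/18 = 3.

3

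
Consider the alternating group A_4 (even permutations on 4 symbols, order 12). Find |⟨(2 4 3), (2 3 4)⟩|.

|⟨(2 4 3)⟩| = 3 and |⟨(2 3 4)⟩| = 3, so |H| is a multiple of lcm(3, 3) = 3 and divides |G| = 12.
Closing under the operation: H = {e, (2 3 4), (2 4 3)}, so |H| = 3.

3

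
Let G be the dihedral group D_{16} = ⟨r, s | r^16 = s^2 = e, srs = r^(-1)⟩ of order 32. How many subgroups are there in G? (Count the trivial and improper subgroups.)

36

|G| = 32, so by Lagrange every subgroup order divides 32. Divisors: 1, 2, 4, 8, 16, 32.
Subgroups by order — order 1: 1; order 2: 17; order 4: 9; order 8: 5; order 16: 3; order 32: 1.
Total: 1 + 17 + 9 + 5 + 3 + 1 = 36.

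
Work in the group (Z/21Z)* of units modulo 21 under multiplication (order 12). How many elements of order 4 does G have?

0

No element of G has order 4 (even though 4 | 12).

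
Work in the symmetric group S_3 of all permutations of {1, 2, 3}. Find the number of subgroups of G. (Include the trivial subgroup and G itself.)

6

|G| = 6, so by Lagrange every subgroup order divides 6. Divisors: 1, 2, 3, 6.
Subgroups by order — order 1: 1; order 2: 3; order 3: 1; order 6: 1.
Total: 1 + 3 + 1 + 1 = 6.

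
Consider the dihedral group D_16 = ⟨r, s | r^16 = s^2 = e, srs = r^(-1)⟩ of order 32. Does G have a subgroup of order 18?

18 does not divide |G| = 32, so by Lagrange no subgroup of order 18 exists.

No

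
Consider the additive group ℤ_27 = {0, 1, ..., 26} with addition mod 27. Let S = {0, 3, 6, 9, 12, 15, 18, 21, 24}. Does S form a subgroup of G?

Yes

|S| = 9 divides |G| = 27, consistent with Lagrange.
S contains the identity, every element's inverse is in S, and S is closed under +: it is a subgroup.
In fact S = ⟨3⟩.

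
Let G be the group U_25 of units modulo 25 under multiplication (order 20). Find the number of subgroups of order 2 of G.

1

|G| = 20 and 2 | 20, so subgroups of order 2 are possible by Lagrange.
The subgroups of order 2 are: {1, 24}.
So G has 1 subgroup of order 2.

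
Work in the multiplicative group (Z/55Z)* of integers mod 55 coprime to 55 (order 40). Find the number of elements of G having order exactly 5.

4

The elements of order 5 are: 16, 26, 31, 36.
That's 4.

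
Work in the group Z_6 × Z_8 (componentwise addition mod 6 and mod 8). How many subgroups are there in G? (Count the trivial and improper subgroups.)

22

|G| = 48, so by Lagrange every subgroup order divides 48. Divisors: 1, 2, 3, 4, 6, 8, 12, 16, 24, 48.
Subgroups by order — order 1: 1; order 2: 3; order 3: 1; order 4: 3; order 6: 3; order 8: 3; order 12: 3; order 16: 1; order 24: 3; order 48: 1.
Total: 1 + 3 + 1 + 3 + 3 + 3 + 3 + 1 + 3 + 1 = 22.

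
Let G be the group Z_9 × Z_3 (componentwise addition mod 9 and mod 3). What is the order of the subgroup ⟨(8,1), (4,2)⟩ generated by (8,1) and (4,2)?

|⟨(8,1)⟩| = 9 and |⟨(4,2)⟩| = 9, so |H| is a multiple of lcm(9, 9) = 9 and divides |G| = 27.
Closing under the operation: H = {(0,0), (1,2), (2,1), (3,0), (4,2), (5,1), (6,0), (7,2), (8,1)}, so |H| = 9.

9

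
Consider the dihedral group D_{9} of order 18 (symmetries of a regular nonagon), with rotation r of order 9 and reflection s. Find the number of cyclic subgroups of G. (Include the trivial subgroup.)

Each element a generates a cyclic subgroup ⟨a⟩; distinct elements may generate the same one (a cyclic group of order d has φ(d) generators).
Cyclic subgroups by order — order 1: 1; order 2: 9; order 3: 1; order 9: 1.
Total: 12.

12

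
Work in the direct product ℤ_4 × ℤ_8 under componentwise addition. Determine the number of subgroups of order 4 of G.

|G| = 32 and 4 | 32, so subgroups of order 4 are possible by Lagrange.
The subgroups of order 4 are: {(0,0), (0,2), (0,4), (0,6)}; {(0,0), (0,4), (2,0), (2,4)}; {(0,0), (0,4), (2,2), (2,6)}; {(0,0), (1,0), (2,0), (3,0)}; … (7 in all).
So G has 7 subgroups of order 4.

7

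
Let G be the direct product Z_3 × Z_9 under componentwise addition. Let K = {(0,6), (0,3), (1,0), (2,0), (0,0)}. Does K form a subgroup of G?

|K| = 5 does not divide |G| = 27, so by Lagrange K is not a subgroup.

No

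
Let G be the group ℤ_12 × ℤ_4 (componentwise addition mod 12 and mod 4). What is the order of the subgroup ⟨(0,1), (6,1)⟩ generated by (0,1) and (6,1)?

8

|⟨(0,1)⟩| = 4 and |⟨(6,1)⟩| = 4, so |H| is a multiple of lcm(4, 4) = 4 and divides |G| = 48.
Closing under the operation: H = {(0,0), (0,1), (0,2), (0,3), (6,0), (6,1), (6,2), (6,3)}, so |H| = 8.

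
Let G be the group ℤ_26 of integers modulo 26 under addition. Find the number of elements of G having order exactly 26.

In a cyclic group of order 26, the number of elements of order d (for d | 26) is φ(d).
φ(26) = 12.

12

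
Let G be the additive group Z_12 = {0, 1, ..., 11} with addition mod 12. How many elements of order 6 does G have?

2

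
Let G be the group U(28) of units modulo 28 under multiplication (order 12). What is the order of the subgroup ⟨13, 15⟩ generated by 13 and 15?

4

|⟨13⟩| = 2 and |⟨15⟩| = 2, so |H| is a multiple of lcm(2, 2) = 2 and divides |G| = 12.
Closing under the operation: H = {1, 13, 15, 27}, so |H| = 4.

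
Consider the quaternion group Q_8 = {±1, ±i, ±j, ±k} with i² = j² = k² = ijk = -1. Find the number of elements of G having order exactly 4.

The elements of order 4 are: i, -i, j, -j, k, -k.
That's 6.

6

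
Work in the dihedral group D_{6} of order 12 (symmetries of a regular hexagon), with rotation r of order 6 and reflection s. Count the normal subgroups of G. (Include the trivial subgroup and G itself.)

7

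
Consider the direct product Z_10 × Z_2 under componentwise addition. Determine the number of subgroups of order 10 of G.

|G| = 20 and 10 | 20, so subgroups of order 10 are possible by Lagrange.
The subgroups of order 10 are: {(0,0), (0,1), (2,0), (2,1), (4,0), (4,1), (6,0), (6,1), (8,0), (8,1)}; {(0,0), (1,0), (2,0), (3,0), (4,0), (5,0), (6,0), (7,0), (8,0), (9,0)}; {(0,0), (1,1), (2,0), (3,1), (4,0), (5,1), (6,0), (7,1), (8,0), (9,1)}.
So G has 3 subgroups of order 10.

3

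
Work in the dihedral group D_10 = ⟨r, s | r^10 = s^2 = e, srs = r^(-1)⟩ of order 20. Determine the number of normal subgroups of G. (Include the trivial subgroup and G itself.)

G has 22 subgroups. Checking conjugation-invariance by order — order 1: 1/1 normal; order 2: 1/11 normal; order 4: 0/5 normal; order 5: 1/1 normal; order 10: 3/3 normal; order 20: 1/1 normal.
Total normal subgroups: 7.

7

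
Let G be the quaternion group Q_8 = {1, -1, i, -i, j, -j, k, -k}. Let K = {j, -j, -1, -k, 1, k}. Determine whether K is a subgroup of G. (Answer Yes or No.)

|K| = 6 does not divide |G| = 8, so by Lagrange K is not a subgroup.

No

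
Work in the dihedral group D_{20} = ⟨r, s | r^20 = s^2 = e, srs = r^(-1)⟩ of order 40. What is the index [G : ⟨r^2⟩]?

4

|⟨r^2⟩| = 10 and |G| = 40.
By Lagrange, [G : H] = |G|/|H| = 40/10 = 4.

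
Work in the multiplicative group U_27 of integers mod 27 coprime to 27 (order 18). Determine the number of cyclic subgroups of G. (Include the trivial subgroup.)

6

A cyclic subgroup of order d is generated by each of its φ(d) elements of order d, so the cyclic subgroups of order d number (#elements of order d)/φ(d).
Cyclic subgroups by order — order 1: 1; order 2: 1; order 3: 1; order 6: 1; order 9: 1; order 18: 1.
Total: 6.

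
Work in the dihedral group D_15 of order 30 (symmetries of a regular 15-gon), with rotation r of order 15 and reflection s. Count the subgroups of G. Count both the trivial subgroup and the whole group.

28

|G| = 30, so by Lagrange every subgroup order divides 30. Divisors: 1, 2, 3, 5, 6, 10, 15, 30.
Subgroups by order — order 1: 1; order 2: 15; order 3: 1; order 5: 1; order 6: 5; order 10: 3; order 15: 1; order 30: 1.
Total: 1 + 15 + 1 + 1 + 5 + 3 + 1 + 1 = 28.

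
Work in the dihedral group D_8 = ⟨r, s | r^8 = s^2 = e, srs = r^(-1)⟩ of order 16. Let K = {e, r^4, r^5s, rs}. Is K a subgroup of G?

Yes

|K| = 4 divides |G| = 16, consistent with Lagrange.
K contains the identity, every element's inverse is in K, and K is closed under ·: it is a subgroup.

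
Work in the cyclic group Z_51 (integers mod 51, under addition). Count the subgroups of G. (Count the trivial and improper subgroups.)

4

Subgroups of the cyclic group Z_51 correspond bijectively to divisors of 51.
Divisors of 51: 1, 3, 17, 51.
So Z_51 has 4 subgroups.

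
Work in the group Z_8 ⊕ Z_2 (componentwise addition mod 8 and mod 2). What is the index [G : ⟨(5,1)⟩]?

2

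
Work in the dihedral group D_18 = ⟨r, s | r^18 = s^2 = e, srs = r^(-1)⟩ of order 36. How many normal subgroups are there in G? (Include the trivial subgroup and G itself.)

9

G has 45 subgroups. Checking conjugation-invariance by order — order 1: 1/1 normal; order 2: 1/19 normal; order 3: 1/1 normal; order 4: 0/9 normal; order 6: 1/7 normal; order 9: 1/1 normal; order 12: 0/3 normal; order 18: 3/3 normal; order 36: 1/1 normal.
Total normal subgroups: 9.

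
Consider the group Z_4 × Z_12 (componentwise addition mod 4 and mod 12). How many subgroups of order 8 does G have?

|G| = 48 and 8 | 48, so subgroups of order 8 are possible by Lagrange.
The subgroups of order 8 are: {(0,0), (0,3), (0,6), (0,9), (2,0), (2,3), (2,6), (2,9)}; {(0,0), (0,6), (1,0), (1,6), (2,0), (2,6), (3,0), (3,6)}; {(0,0), (0,6), (1,3), (1,9), (2,0), (2,6), (3,3), (3,9)}.
So G has 3 subgroups of order 8.

3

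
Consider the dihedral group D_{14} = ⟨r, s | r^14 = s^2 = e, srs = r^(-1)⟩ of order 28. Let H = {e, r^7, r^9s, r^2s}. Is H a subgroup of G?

|H| = 4 divides |G| = 28, consistent with Lagrange.
H contains the identity, every element's inverse is in H, and H is closed under ·: it is a subgroup.

Yes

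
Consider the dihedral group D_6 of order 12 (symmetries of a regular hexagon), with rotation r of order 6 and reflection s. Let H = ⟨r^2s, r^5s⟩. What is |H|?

4

|⟨r^2s⟩| = 2 and |⟨r^5s⟩| = 2, so |H| is a multiple of lcm(2, 2) = 2 and divides |G| = 12.
Closing under the operation: H = {e, r^3, r^2s, r^5s}, so |H| = 4.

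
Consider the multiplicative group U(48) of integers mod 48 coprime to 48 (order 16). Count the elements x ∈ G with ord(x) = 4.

The elements of order 4 are: 5, 11, 13, 19, 29, 35, 37, 43.
That's 8.

8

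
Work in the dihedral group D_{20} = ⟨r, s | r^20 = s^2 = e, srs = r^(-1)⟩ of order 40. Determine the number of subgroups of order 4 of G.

|G| = 40 and 4 | 40, so subgroups of order 4 are possible by Lagrange.
The subgroups of order 4 are: {e, r^10, s, r^10s}; {e, r^10, rs, r^11s}; {e, r^10, r^2s, r^12s}; {e, r^10, r^3s, r^13s}; … (11 in all).
So G has 11 subgroups of order 4.

11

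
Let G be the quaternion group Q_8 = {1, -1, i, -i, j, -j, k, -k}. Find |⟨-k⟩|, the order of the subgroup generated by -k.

Computing powers of -k: the smallest k with (-k)^k = e is k = 4.

4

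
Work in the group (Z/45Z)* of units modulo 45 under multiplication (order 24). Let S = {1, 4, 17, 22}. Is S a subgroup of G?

17 ∈ S but its inverse 8 ∉ S, so S is not a subgroup.

No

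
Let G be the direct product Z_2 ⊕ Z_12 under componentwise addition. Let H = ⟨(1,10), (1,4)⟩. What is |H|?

|⟨(1,10)⟩| = 6 and |⟨(1,4)⟩| = 6, so |H| is a multiple of lcm(6, 6) = 6 and divides |G| = 24.
Closing under the operation: H = {(0,0), (0,2), (0,4), (0,6), (0,8), (0,10), (1,0), (1,2), (1,4), (1,6), (1,8), (1,10)}, so |H| = 12.

12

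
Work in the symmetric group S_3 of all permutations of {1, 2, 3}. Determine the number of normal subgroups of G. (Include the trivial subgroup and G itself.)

G has 6 subgroups. Checking conjugation-invariance by order — order 1: 1/1 normal; order 2: 0/3 normal; order 3: 1/1 normal; order 6: 1/1 normal.
Total normal subgroups: 3.

3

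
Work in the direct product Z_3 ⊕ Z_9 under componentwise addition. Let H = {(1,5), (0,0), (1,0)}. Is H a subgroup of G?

No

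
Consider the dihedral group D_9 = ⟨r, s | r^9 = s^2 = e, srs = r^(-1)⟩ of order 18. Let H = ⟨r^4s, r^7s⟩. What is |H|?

|⟨r^4s⟩| = 2 and |⟨r^7s⟩| = 2, so |H| is a multiple of lcm(2, 2) = 2 and divides |G| = 18.
Closing under the operation: H = {e, r^3, r^6, rs, r^4s, r^7s}, so |H| = 6.

6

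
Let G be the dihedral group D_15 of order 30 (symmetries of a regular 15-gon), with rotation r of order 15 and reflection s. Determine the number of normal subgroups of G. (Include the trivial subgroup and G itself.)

5

G has 28 subgroups. Checking conjugation-invariance by order — order 1: 1/1 normal; order 2: 0/15 normal; order 3: 1/1 normal; order 5: 1/1 normal; order 6: 0/5 normal; order 10: 0/3 normal; order 15: 1/1 normal; order 30: 1/1 normal.
Total normal subgroups: 5.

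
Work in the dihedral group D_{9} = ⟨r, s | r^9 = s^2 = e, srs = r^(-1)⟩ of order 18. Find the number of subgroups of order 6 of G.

|G| = 18 and 6 | 18, so subgroups of order 6 are possible by Lagrange.
The subgroups of order 6 are: {e, r^3, r^6, r^2s, r^5s, r^8s}; {e, r^3, r^6, s, r^3s, r^6s}; {e, r^3, r^6, rs, r^4s, r^7s}.
So G has 3 subgroups of order 6.

3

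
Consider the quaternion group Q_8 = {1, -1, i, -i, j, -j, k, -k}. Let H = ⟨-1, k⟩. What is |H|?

|⟨-1⟩| = 2 and |⟨k⟩| = 4, so |H| is a multiple of lcm(2, 4) = 4 and divides |G| = 8.
Closing under the operation: H = {1, -1, k, -k}, so |H| = 4.

4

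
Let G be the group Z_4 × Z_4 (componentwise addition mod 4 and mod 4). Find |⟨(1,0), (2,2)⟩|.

|⟨(1,0)⟩| = 4 and |⟨(2,2)⟩| = 2, so |H| is a multiple of lcm(4, 2) = 4 and divides |G| = 16.
Closing under the operation: H = {(0,0), (0,2), (1,0), (1,2), (2,0), (2,2), (3,0), (3,2)}, so |H| = 8.

8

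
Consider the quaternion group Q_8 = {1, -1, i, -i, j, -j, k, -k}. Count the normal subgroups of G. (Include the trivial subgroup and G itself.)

6

G has 6 subgroups. Checking conjugation-invariance by order — order 1: 1/1 normal; order 2: 1/1 normal; order 4: 3/3 normal; order 8: 1/1 normal.
Total normal subgroups: 6.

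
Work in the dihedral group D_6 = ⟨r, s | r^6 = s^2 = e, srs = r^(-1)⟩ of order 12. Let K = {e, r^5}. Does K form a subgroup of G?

No

r^5 ∈ K but its inverse r ∉ K, so K is not a subgroup.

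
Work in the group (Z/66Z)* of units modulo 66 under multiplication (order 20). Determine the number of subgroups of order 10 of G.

3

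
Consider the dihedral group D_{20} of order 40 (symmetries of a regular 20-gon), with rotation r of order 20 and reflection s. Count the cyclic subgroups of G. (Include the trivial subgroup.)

26

Each element a generates a cyclic subgroup ⟨a⟩; distinct elements may generate the same one (a cyclic group of order d has φ(d) generators).
Cyclic subgroups by order — order 1: 1; order 2: 21; order 4: 1; order 5: 1; order 10: 1; order 20: 1.
Total: 26.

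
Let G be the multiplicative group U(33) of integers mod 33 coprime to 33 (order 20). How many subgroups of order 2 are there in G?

3

|G| = 20 and 2 | 20, so subgroups of order 2 are possible by Lagrange.
The subgroups of order 2 are: {1, 10}; {1, 23}; {1, 32}.
So G has 3 subgroups of order 2.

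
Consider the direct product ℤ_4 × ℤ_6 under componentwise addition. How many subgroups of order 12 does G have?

|G| = 24 and 12 | 24, so subgroups of order 12 are possible by Lagrange.
The subgroups of order 12 are: {(0,0), (0,1), (0,2), (0,3), (0,4), (0,5), (2,0), (2,1), (2,2), (2,3), (2,4), (2,5)}; {(0,0), (0,2), (0,4), (1,0), (1,2), (1,4), (2,0), (2,2), (2,4), (3,0), (3,2), (3,4)}; {(0,0), (0,2), (0,4), (1,1), (1,3), (1,5), (2,0), (2,2), (2,4), (3,1), (3,3), (3,5)}.
So G has 3 subgroups of order 12.

3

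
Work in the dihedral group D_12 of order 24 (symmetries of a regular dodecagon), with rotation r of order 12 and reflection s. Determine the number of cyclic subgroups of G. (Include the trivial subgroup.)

18

Group the elements of G by the cyclic subgroup they generate; each cyclic subgroup of order d accounts for φ(d) elements.
Cyclic subgroups by order — order 1: 1; order 2: 13; order 3: 1; order 4: 1; order 6: 1; order 12: 1.
Total: 18.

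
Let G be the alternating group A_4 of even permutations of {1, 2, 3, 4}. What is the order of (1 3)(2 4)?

Computing powers of (1 3)(2 4): the smallest k with ((1 3)(2 4))^k = e is k = 2.

2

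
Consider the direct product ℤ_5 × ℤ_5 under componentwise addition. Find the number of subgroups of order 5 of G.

|G| = 25 and 5 | 25, so subgroups of order 5 are possible by Lagrange.
The subgroups of order 5 are: {(0,0), (0,1), (0,2), (0,3), (0,4)}; {(0,0), (1,0), (2,0), (3,0), (4,0)}; {(0,0), (1,1), (2,2), (3,3), (4,4)}; {(0,0), (1,2), (2,4), (3,1), (4,3)}; … (6 in all).
So G has 6 subgroups of order 5.

6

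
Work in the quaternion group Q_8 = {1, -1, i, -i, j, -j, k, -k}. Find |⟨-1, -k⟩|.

4

|⟨-1⟩| = 2 and |⟨-k⟩| = 4, so |H| is a multiple of lcm(2, 4) = 4 and divides |G| = 8.
Closing under the operation: H = {1, -1, k, -k}, so |H| = 4.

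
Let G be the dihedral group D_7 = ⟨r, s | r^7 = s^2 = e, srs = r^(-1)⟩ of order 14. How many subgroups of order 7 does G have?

1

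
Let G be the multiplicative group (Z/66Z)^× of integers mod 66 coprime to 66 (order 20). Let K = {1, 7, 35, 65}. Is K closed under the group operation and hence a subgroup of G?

No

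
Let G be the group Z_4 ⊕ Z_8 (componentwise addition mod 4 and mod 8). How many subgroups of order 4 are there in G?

|G| = 32 and 4 | 32, so subgroups of order 4 are possible by Lagrange.
The subgroups of order 4 are: {(0,0), (0,2), (0,4), (0,6)}; {(0,0), (0,4), (2,0), (2,4)}; {(0,0), (0,4), (2,2), (2,6)}; {(0,0), (1,0), (2,0), (3,0)}; … (7 in all).
So G has 7 subgroups of order 4.

7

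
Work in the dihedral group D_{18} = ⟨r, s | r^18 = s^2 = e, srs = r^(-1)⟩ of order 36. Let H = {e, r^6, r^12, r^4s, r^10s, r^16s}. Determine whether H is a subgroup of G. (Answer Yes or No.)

|H| = 6 divides |G| = 36, consistent with Lagrange.
H contains the identity, every element's inverse is in H, and H is closed under ·: it is a subgroup.

Yes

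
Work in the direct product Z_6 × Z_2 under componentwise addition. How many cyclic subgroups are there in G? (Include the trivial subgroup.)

8

Each element a generates a cyclic subgroup ⟨a⟩; distinct elements may generate the same one (a cyclic group of order d has φ(d) generators).
Cyclic subgroups by order — order 1: 1; order 2: 3; order 3: 1; order 6: 3.
Total: 8.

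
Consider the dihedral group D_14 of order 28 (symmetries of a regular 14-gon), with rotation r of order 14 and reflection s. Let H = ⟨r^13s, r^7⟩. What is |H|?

|⟨r^13s⟩| = 2 and |⟨r^7⟩| = 2, so |H| is a multiple of lcm(2, 2) = 2 and divides |G| = 28.
Closing under the operation: H = {e, r^7, r^6s, r^13s}, so |H| = 4.

4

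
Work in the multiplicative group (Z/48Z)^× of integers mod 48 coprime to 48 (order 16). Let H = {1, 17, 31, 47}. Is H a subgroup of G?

|H| = 4 divides |G| = 16, consistent with Lagrange.
H contains the identity, every element's inverse is in H, and H is closed under ·: it is a subgroup.

Yes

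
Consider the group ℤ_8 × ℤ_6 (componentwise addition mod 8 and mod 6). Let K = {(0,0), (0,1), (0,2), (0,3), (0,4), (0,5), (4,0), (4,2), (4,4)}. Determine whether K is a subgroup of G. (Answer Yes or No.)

|K| = 9 does not divide |G| = 48, so by Lagrange K is not a subgroup.

No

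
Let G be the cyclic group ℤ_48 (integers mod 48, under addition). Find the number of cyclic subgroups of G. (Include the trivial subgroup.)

10

Group the elements of G by the cyclic subgroup they generate; each cyclic subgroup of order d accounts for φ(d) elements.
Cyclic subgroups by order — order 1: 1; order 2: 1; order 3: 1; order 4: 1; order 6: 1; order 8: 1; order 12: 1; order 16: 1; order 24: 1; order 48: 1.
Total: 10.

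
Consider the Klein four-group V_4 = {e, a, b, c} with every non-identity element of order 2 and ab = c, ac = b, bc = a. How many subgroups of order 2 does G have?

|G| = 4 and 2 | 4, so subgroups of order 2 are possible by Lagrange.
The subgroups of order 2 are: {e, a}; {e, b}; {e, c}.
So G has 3 subgroups of order 2.

3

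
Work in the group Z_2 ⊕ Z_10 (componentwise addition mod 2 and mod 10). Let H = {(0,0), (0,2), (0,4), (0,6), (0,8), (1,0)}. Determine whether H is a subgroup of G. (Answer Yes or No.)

No

|H| = 6 does not divide |G| = 20, so by Lagrange H is not a subgroup.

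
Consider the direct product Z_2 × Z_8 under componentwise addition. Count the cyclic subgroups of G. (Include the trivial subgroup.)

8

A cyclic subgroup of order d is generated by each of its φ(d) elements of order d, so the cyclic subgroups of order d number (#elements of order d)/φ(d).
Cyclic subgroups by order — order 1: 1; order 2: 3; order 4: 2; order 8: 2.
Total: 8.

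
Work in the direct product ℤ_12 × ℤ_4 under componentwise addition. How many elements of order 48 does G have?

0

An element (a,b) has order lcm(ord(a), ord(b)); count pairs with lcm equal to 48.
Enumerating gives 0 such elements.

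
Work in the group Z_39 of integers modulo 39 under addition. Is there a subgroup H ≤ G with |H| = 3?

3 | 39. A subgroup of order 3 is {0, 13, 26}.

Yes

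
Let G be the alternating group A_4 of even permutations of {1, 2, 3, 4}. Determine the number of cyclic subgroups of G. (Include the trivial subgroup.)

8

Each element a generates a cyclic subgroup ⟨a⟩; distinct elements may generate the same one (a cyclic group of order d has φ(d) generators).
Cyclic subgroups by order — order 1: 1; order 2: 3; order 3: 4.
Total: 8.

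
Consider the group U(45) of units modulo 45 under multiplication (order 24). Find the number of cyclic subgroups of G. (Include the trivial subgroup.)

12

Group the elements of G by the cyclic subgroup they generate; each cyclic subgroup of order d accounts for φ(d) elements.
Cyclic subgroups by order — order 1: 1; order 2: 3; order 3: 1; order 4: 2; order 6: 3; order 12: 2.
Total: 12.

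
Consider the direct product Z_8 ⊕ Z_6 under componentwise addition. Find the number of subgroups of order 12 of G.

|G| = 48 and 12 | 48, so subgroups of order 12 are possible by Lagrange.
The subgroups of order 12 are: {(0,0), (0,1), (0,2), (0,3), (0,4), (0,5), (4,0), (4,1), (4,2), (4,3), (4,4), (4,5)}; {(0,0), (0,2), (0,4), (2,0), (2,2), (2,4), (4,0), (4,2), (4,4), (6,0), (6,2), (6,4)}; {(0,0), (0,2), (0,4), (2,1), (2,3), (2,5), (4,0), (4,2), (4,4), (6,1), (6,3), (6,5)}.
So G has 3 subgroups of order 12.

3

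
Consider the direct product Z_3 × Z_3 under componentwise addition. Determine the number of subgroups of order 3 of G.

4

|G| = 9 and 3 | 9, so subgroups of order 3 are possible by Lagrange.
The subgroups of order 3 are: {(0,0), (0,1), (0,2)}; {(0,0), (1,0), (2,0)}; {(0,0), (1,1), (2,2)}; {(0,0), (1,2), (2,1)}.
So G has 4 subgroups of order 3.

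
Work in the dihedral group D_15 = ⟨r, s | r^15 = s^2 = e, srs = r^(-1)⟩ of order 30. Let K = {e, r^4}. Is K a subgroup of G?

r^4 ∈ K but its inverse r^11 ∉ K, so K is not a subgroup.

No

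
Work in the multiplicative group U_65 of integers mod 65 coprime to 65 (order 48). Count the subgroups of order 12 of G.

|G| = 48 and 12 | 48, so subgroups of order 12 are possible by Lagrange.
The subgroups of order 12 are: {1, 6, 11, 16, 21, 31, 36, 41, 46, 51, 56, 61}; {1, 9, 12, 14, 16, 17, 23, 29, 38, 43, 61, 62}; {1, 3, 9, 14, 16, 22, 27, 29, 42, 48, 53, 61}; {1, 4, 9, 14, 16, 29, 36, 49, 51, 56, 61, 64}; … (7 in all).
So G has 7 subgroups of order 12.

7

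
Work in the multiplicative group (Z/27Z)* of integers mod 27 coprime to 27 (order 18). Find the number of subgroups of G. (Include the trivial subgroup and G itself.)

|G| = 18, so by Lagrange every subgroup order divides 18. Divisors: 1, 2, 3, 6, 9, 18.
Subgroups by order — order 1: 1; order 2: 1; order 3: 1; order 6: 1; order 9: 1; order 18: 1.
Total: 1 + 1 + 1 + 1 + 1 + 1 = 6.

6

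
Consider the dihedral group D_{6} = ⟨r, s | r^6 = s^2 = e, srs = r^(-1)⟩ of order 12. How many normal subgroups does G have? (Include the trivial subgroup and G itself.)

G has 16 subgroups. Checking conjugation-invariance by order — order 1: 1/1 normal; order 2: 1/7 normal; order 3: 1/1 normal; order 4: 0/3 normal; order 6: 3/3 normal; order 12: 1/1 normal.
Total normal subgroups: 7.

7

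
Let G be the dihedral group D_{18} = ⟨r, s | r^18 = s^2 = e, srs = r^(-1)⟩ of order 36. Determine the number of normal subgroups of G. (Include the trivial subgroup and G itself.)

G has 45 subgroups. Checking conjugation-invariance by order — order 1: 1/1 normal; order 2: 1/19 normal; order 3: 1/1 normal; order 4: 0/9 normal; order 6: 1/7 normal; order 9: 1/1 normal; order 12: 0/3 normal; order 18: 3/3 normal; order 36: 1/1 normal.
Total normal subgroups: 9.

9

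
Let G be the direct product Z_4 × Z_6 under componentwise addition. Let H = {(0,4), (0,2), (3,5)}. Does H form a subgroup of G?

No

The identity (0,0) ∉ H, so H is not a subgroup.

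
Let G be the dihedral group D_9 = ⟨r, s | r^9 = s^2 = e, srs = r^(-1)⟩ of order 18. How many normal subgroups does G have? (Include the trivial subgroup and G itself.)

4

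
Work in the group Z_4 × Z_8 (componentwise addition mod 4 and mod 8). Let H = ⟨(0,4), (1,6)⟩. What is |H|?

|⟨(0,4)⟩| = 2 and |⟨(1,6)⟩| = 4, so |H| is a multiple of lcm(2, 4) = 4 and divides |G| = 32.
Closing under the operation: H = {(0,0), (0,4), (1,2), (1,6), (2,0), (2,4), (3,2), (3,6)}, so |H| = 8.

8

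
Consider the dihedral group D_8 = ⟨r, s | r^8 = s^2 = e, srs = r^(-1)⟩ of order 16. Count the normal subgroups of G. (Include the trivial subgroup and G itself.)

7

G has 19 subgroups. Checking conjugation-invariance by order — order 1: 1/1 normal; order 2: 1/9 normal; order 4: 1/5 normal; order 8: 3/3 normal; order 16: 1/1 normal.
Total normal subgroups: 7.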